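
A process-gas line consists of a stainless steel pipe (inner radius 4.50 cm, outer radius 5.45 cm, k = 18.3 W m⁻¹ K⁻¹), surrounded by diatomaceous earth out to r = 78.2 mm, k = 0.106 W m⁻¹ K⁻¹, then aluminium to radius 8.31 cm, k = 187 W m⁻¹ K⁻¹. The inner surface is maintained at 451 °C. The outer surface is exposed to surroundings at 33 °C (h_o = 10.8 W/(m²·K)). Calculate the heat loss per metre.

Q' = 580 W/m

Series thermal resistances, inner to outer:
  R'_stainless steel = ln(0.0545/0.0450)/(2πk) = 0.1915/(2π·18.3) = 0.001666 m·K/W
  R'_diatomaceous earth = ln(0.0782/0.0545)/(2πk) = 0.3611/(2π·0.106) = 0.5421 m·K/W
  R'_aluminium = ln(0.0831/0.0782)/(2πk) = 0.06078/(2π·187) = 5.173×10^-5 m·K/W
  R'_conv,out = 1/(2πr h) = 1/(2π·0.0831·10.8) = 0.1773 m·K/W
ΣR = 0.001666 + 0.5421 + 5.173×10^-5 + 0.1773 = 0.7211 m·K/W
Q' = ΔT/ΣR = (451 °C − 33 °C)/0.7211 = 580 W/m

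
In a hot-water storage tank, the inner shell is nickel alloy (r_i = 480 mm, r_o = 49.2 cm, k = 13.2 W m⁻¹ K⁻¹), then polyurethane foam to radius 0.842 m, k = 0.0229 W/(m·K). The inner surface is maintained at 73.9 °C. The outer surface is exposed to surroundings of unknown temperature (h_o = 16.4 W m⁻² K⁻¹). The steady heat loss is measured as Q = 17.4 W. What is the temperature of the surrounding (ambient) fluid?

T_out = 22.7 °C

Sum the resistances:
  R_nickel alloy = (1/0.480 − 1/0.492)/(4πk) = 0.05081/(4π·13.2) = 3.063×10^-4 K/W
  R_polyurethane foam = (1/0.492 − 1/0.842)/(4πk) = 0.8449/(4π·0.0229) = 2.936 K/W
  R_conv,out = 1/(4πr²h) = 1/(4π·0.842²·16.4) = 0.006844 K/W
ΣR = 2.943 K/W
ΔT = Q·ΣR = 17.4 × 2.943 = 51.21 K
Heat flows outward, so T_out = T_in − ΔT = 73.9 − 51.21 = 22.7 °C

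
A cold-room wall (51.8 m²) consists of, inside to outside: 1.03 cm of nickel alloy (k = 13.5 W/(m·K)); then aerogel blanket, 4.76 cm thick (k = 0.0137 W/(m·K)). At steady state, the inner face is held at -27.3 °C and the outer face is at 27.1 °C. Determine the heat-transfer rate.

Q = 811 W

Resistance network (inner→outer):
  R_nickel alloy = L/(kA) = 0.0103/(13.5·51.8) = 1.473×10^-5 K/W
  R_aerogel blanket = L/(kA) = 0.0476/(0.0137·51.8) = 0.06707 K/W
ΣR = 1.473×10^-5 + 0.06707 = 0.06708 K/W
Q = ΔT/ΣR = (-27.3 °C − 27.1 °C)/0.06708 = -811 W
(Negative Q ⇒ heat flows inward; heat gain = 811 W.)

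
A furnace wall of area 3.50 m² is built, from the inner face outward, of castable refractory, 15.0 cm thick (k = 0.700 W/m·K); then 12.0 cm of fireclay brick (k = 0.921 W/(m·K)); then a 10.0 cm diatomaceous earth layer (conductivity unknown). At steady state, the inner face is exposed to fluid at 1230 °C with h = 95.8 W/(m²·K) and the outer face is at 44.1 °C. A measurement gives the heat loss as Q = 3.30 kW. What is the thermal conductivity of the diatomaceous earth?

ΣR = ΔT/Q = |1230 − 44.1|/3300 = 0.3594 K/W
Known resistances:
  R_conv,in = 1/(hA) = 1/(95.8·3.50) = 0.002982 K/W
  R_castable refractory = L/(kA) = 0.150/(0.700·3.50) = 0.06122 K/W
  R_fireclay brick = L/(kA) = 0.120/(0.921·3.50) = 0.03723 K/W
R_diatomaceous earth = ΣR − ΣR_known = 0.3594 − 0.1014 = 0.2580 K/W
L/(kA) = 0.2580 ⇒ k = 0.100/(0.2580·3.50) = 0.111 W/m·K

k = 0.111 W/m·K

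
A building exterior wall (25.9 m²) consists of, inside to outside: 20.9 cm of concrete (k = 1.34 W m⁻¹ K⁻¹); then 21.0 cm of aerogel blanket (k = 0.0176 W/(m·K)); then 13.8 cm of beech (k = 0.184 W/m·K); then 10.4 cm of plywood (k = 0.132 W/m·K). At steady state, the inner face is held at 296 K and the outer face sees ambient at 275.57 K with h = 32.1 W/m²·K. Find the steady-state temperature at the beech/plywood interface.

T = 276.80 K

Series thermal resistances, inner to outer:
  R_concrete = L/(kA) = 0.209/(1.34·25.9) = 0.006022 K/W
  R_aerogel blanket = L/(kA) = 0.210/(0.0176·25.9) = 0.4607 K/W
  R_beech = L/(kA) = 0.138/(0.184·25.9) = 0.02896 K/W
  R_plywood = L/(kA) = 0.104/(0.132·25.9) = 0.03042 K/W
  R_conv,out = 1/(hA) = 1/(32.1·25.9) = 0.001203 K/W
ΣR = 0.006022 + 0.4607 + 0.02896 + 0.03042 + 0.001203 = 0.5273 K/W
Q = ΔT/ΣR = (296 K − 275.57 K)/0.5273 = 38.74 W
From the inner boundary to the beech/plywood interface, ΣR_partial = 0.4957 K/W.
T_interface = T_in − Q·ΣR_partial = 296 K − (38.74)(0.4957) = 276.80 K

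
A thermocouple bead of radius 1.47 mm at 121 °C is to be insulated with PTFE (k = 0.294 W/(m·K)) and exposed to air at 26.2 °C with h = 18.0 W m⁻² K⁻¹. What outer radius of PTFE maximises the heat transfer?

r_cr = 3.27 cm

For a sphere, r_cr = 2k_ins/h = 2·0.294/18.0 = 0.0327 m = 3.27 cm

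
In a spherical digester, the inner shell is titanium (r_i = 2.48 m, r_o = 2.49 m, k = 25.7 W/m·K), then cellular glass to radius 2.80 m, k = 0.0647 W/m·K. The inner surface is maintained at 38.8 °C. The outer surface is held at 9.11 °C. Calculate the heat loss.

Q = 543 W

Resistance network (inner→outer):
  R_titanium = (1/2.48 − 1/2.49)/(4πk) = 0.001619/(4π·25.7) = 5.014×10^-6 K/W
  R_cellular glass = (1/2.49 − 1/2.80)/(4πk) = 0.04446/(4π·0.0647) = 0.05469 K/W
ΣR = 5.014×10^-6 + 0.05469 = 0.05470 K/W
Q = ΔT/ΣR = (38.8 °C − 9.11 °C)/0.05470 = 543 W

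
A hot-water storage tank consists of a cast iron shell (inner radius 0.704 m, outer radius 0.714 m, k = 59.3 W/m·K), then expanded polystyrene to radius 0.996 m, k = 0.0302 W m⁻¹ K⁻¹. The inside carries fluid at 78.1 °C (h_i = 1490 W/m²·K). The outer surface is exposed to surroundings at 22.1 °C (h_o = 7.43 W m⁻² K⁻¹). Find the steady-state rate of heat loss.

Q = 53.0 W

Resistance network (inner→outer):
  R_conv,in = 1/(4πr²h) = 1/(4π·0.704²·1490) = 1.078×10^-4 K/W
  R_cast iron = (1/0.704 − 1/0.714)/(4πk) = 0.01989/(4π·59.3) = 2.670×10^-5 K/W
  R_expanded polystyrene = (1/0.714 − 1/0.996)/(4πk) = 0.3965/(4π·0.0302) = 1.045 K/W
  R_conv,out = 1/(4πr²h) = 1/(4π·0.996²·7.43) = 0.01080 K/W
ΣR = 1.078×10^-4 + 2.670×10^-5 + 1.045 + 0.01080 = 1.056 K/W
Q = ΔT/ΣR = (78.1 °C − 22.1 °C)/1.056 = 53.0 W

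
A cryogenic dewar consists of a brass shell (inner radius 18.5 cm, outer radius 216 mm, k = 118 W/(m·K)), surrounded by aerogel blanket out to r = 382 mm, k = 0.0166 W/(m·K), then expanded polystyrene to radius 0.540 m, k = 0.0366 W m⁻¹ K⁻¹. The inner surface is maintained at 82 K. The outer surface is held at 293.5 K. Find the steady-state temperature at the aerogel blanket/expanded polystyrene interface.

Treat each layer as a resistance in series:
  R_brass = (1/0.185 − 1/0.216)/(4πk) = 0.7758/(4π·118) = 5.232×10^-4 K/W
  R_aerogel blanket = (1/0.216 − 1/0.382)/(4πk) = 2.012/(4π·0.0166) = 9.644 K/W
  R_expanded polystyrene = (1/0.382 − 1/0.540)/(4πk) = 0.7659/(4π·0.0366) = 1.665 K/W
ΣR = 5.232×10^-4 + 9.644 + 1.665 = 11.31 K/W
Q = ΔT/ΣR = (82 K − 293.5 K)/11.31 = -18.70 W
From the inner boundary to the aerogel blanket/expanded polystyrene interface, ΣR_partial = 9.645 K/W.
T_interface = T_in − Q·ΣR_partial = 82 K − (-18.70)(9.645) = 262.4 K

T = 262.4 K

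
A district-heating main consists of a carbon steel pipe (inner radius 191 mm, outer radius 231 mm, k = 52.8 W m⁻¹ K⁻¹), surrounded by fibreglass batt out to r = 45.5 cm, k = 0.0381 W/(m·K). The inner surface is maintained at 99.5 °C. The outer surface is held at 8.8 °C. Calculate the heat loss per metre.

Series thermal resistances, inner to outer:
  R'_carbon steel = ln(0.231/0.191)/(2πk) = 0.1901/(2π·52.8) = 5.732×10^-4 m·K/W
  R'_fibreglass batt = ln(0.455/0.231)/(2πk) = 0.6779/(2π·0.0381) = 2.832 m·K/W
ΣR = 5.732×10^-4 + 2.832 = 2.833 m·K/W
Q' = ΔT/ΣR = (99.5 °C − 8.8 °C)/2.833 = 32.0 W/m

Q' = 32.0 W/m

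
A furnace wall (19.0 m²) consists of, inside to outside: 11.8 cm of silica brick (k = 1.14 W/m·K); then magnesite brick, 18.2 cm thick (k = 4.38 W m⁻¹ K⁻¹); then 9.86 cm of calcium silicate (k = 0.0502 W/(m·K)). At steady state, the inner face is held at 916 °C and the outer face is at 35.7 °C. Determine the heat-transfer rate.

Treat each layer as a resistance in series:
  R_silica brick = L/(kA) = 0.118/(1.14·19.0) = 0.005448 K/W
  R_magnesite brick = L/(kA) = 0.182/(4.38·19.0) = 0.002187 K/W
  R_calcium silicate = L/(kA) = 0.0986/(0.0502·19.0) = 0.1034 K/W
ΣR = 0.005448 + 0.002187 + 0.1034 = 0.1110 K/W
Q = ΔT/ΣR = (916 °C − 35.7 °C)/0.1110 = 7930 W

Q = 7.93 kW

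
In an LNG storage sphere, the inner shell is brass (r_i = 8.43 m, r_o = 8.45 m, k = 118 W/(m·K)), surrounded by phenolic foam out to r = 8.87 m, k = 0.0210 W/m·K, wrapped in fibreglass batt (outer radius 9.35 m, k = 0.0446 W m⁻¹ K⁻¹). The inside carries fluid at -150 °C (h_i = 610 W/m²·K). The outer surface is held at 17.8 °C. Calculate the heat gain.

Q = 5320 W

Series thermal resistances, inner to outer:
  R_conv,in = 1/(4πr²h) = 1/(4π·8.43²·610) = 1.836×10^-6 K/W
  R_brass = (1/8.43 − 1/8.45)/(4πk) = 2.808×10^-4/(4π·118) = 1.893×10^-7 K/W
  R_phenolic foam = (1/8.45 − 1/8.87)/(4πk) = 0.005604/(4π·0.0210) = 0.02123 K/W
  R_fibreglass batt = (1/8.87 − 1/9.35)/(4πk) = 0.005788/(4π·0.0446) = 0.01033 K/W
ΣR = 1.836×10^-6 + 1.893×10^-7 + 0.02123 + 0.01033 = 0.03156 K/W
Q = ΔT/ΣR = (-150 °C − 17.8 °C)/0.03156 = -5320 W
(Negative Q ⇒ heat flows inward; heat gain = 5320 W.)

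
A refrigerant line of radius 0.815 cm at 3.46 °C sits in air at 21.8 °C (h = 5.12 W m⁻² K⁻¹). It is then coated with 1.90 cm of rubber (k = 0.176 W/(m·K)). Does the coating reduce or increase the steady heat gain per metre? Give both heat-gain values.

increases: 4.81 → 8.21 W/m

Critical radius for a cylinder: r_cr = k/h = 0.0344 m = 3.44 cm.
Outer radius after coating: r₂ = 0.00815 + 0.0190 = 0.02715 m.
Since r₁ < r_cr and r₂ ≤ r_cr, the coating moves toward the maximum at r_cr — heat gain rises.
Bare: R = 1/(2πr₁h) = 3.814 m·K/W; Q = 18.34/3.814 = 4.81 W/m.
Coated: R = R_cond + R_conv = 2.233 m·K/W; Q = 18.34/2.233 = 8.21 W/m.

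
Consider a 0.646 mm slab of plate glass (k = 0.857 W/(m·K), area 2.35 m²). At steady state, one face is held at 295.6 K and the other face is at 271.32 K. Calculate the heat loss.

Q = kA·ΔT/L = 0.857 × 2.35 × |295.6 K − 271.32 K| / 6.46×10^-4 = 75700 W

Q = 75700 W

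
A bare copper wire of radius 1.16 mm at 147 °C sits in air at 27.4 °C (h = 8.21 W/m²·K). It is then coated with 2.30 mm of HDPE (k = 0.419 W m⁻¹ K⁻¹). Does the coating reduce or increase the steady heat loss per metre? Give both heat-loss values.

Critical radius for a cylinder: r_cr = k/h = 0.0510 m = 5.10 cm.
Outer radius after coating: r₂ = 0.00116 + 0.00230 = 0.00346 m.
Since r₁ < r_cr and r₂ ≤ r_cr, the coating moves toward the maximum at r_cr — heat loss rises.
Bare: R = 1/(2πr₁h) = 16.71 m·K/W; Q = 119.6/16.71 = 7.16 W/m.
Coated: R = R_cond + R_conv = 6.018 m·K/W; Q = 119.6/6.018 = 19.9 W/m.

increases: 7.16 → 19.9 W/m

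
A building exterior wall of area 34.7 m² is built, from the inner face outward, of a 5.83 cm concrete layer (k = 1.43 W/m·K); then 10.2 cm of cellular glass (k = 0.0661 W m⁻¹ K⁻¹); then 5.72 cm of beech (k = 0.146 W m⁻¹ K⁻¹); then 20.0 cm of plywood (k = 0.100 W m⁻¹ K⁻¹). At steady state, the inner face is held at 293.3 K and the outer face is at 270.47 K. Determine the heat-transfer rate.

Treat each layer as a resistance in series:
  R_concrete = L/(kA) = 0.0583/(1.43·34.7) = 0.001175 K/W
  R_cellular glass = L/(kA) = 0.102/(0.0661·34.7) = 0.04447 K/W
  R_beech = L/(kA) = 0.0572/(0.146·34.7) = 0.01129 K/W
  R_plywood = L/(kA) = 0.200/(0.100·34.7) = 0.05764 K/W
ΣR = 0.001175 + 0.04447 + 0.01129 + 0.05764 = 0.1146 K/W
Q = ΔT/ΣR = (293.3 K − 270.47 K)/0.1146 = 199 W

Q = 199 W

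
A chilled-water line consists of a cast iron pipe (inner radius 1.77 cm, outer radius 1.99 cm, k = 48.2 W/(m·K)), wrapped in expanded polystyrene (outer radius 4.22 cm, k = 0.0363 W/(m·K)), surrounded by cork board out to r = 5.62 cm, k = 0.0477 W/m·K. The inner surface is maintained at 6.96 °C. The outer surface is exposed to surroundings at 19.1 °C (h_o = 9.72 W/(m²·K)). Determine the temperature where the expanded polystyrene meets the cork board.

T = 15.8 °C

Resistance network (inner→outer):
  R'_cast iron = ln(0.0199/0.0177)/(2πk) = 0.1172/(2π·48.2) = 3.868×10^-4 m·K/W
  R'_expanded polystyrene = ln(0.0422/0.0199)/(2πk) = 0.7517/(2π·0.0363) = 3.296 m·K/W
  R'_cork board = ln(0.0562/0.0422)/(2πk) = 0.2865/(2π·0.0477) = 0.9559 m·K/W
  R'_conv,out = 1/(2πr h) = 1/(2π·0.0562·9.72) = 0.2914 m·K/W
ΣR = 3.868×10^-4 + 3.296 + 0.9559 + 0.2914 = 4.544 m·K/W
Q' = ΔT/ΣR = (6.96 °C − 19.1 °C)/4.544 = -2.672 W/m
From the inner boundary to the expanded polystyrene/cork board interface, ΣR_partial = 3.296 m·K/W.
T_interface = T_in − Q'·ΣR_partial = 6.96 °C − (-2.672)(3.296) = 15.8 °C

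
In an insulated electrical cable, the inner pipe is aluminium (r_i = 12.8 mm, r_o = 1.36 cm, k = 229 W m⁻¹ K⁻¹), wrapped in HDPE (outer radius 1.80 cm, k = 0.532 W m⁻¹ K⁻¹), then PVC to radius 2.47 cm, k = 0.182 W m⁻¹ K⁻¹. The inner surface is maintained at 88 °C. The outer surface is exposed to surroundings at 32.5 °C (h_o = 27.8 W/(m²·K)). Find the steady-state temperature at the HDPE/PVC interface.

Treat each layer as a resistance in series:
  R'_aluminium = ln(0.0136/0.0128)/(2πk) = 0.06062/(2π·229) = 4.213×10^-5 m·K/W
  R'_HDPE = ln(0.0180/0.0136)/(2πk) = 0.2803/(2π·0.532) = 0.08386 m·K/W
  R'_PVC = ln(0.0247/0.0180)/(2πk) = 0.3164/(2π·0.182) = 0.2767 m·K/W
  R'_conv,out = 1/(2πr h) = 1/(2π·0.0247·27.8) = 0.2318 m·K/W
ΣR = 4.213×10^-5 + 0.08386 + 0.2767 + 0.2318 = 0.5924 m·K/W
Q' = ΔT/ΣR = (88 °C − 32.5 °C)/0.5924 = 93.69 W/m
From the inner boundary to the HDPE/PVC interface, ΣR_partial = 0.08390 m·K/W.
T_interface = T_in − Q'·ΣR_partial = 88 °C − (93.69)(0.08390) = 80.1 °C

T = 80.1 °C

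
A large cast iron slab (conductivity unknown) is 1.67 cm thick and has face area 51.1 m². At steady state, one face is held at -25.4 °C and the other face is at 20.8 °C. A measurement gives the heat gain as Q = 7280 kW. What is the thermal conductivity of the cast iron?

k = 51.5 W/m·K

ΣR = ΔT/Q = |-25.4 − 20.8|/7.28×10^6 = 6.346×10^-6 K/W
L/(kA) = 6.346×10^-6 ⇒ k = 0.0167/(6.346×10^-6·51.1) = 51.5 W/m·K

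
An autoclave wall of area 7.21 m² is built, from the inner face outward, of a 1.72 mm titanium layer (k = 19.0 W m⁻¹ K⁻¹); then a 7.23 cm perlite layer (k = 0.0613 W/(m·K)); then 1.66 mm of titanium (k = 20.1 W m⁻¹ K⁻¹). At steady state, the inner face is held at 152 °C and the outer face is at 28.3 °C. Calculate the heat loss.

Treat each layer as a resistance in series:
  R_titanium = L/(kA) = 0.00172/(19.0·7.21) = 1.256×10^-5 K/W
  R_perlite = L/(kA) = 0.0723/(0.0613·7.21) = 0.1636 K/W
  R_titanium = L/(kA) = 0.00166/(20.1·7.21) = 1.145×10^-5 K/W
ΣR = 1.256×10^-5 + 0.1636 + 1.145×10^-5 = 0.1636 K/W
Q = ΔT/ΣR = (152 °C − 28.3 °C)/0.1636 = 756 W

Q = 756 W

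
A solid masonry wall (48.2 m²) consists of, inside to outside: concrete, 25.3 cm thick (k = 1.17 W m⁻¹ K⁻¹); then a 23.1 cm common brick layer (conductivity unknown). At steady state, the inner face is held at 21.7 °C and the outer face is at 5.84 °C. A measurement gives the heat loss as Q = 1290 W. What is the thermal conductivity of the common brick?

k = 0.614 W/m·K

ΣR = ΔT/Q = |21.7 − 5.84|/1290 = 0.01229 K/W
Known resistances:
  R_concrete = L/(kA) = 0.253/(1.17·48.2) = 0.004486 K/W
R_common brick = ΣR − ΣR_known = 0.01229 − 0.004486 = 0.007804 K/W
L/(kA) = 0.007804 ⇒ k = 0.231/(0.007804·48.2) = 0.614 W/m·K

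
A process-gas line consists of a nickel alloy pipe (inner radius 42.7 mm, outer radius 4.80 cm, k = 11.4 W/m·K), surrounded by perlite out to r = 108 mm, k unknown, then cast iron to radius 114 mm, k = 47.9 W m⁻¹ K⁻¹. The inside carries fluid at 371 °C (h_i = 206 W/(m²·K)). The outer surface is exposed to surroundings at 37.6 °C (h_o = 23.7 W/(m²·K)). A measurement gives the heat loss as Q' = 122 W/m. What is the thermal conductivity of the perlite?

ΣR = ΔT/Q' = |371 − 37.6|/122 = 2.733 m·K/W
Known resistances:
  R'_conv,in = 1/(2πr h) = 1/(2π·0.0427·206) = 0.01809 m·K/W
  R'_nickel alloy = ln(0.0480/0.0427)/(2πk) = 0.1170/(2π·11.4) = 0.001633 m·K/W
  R'_cast iron = ln(0.114/0.108)/(2πk) = 0.05407/(2π·47.9) = 1.796×10^-4 m·K/W
  R'_conv,out = 1/(2πr h) = 1/(2π·0.114·23.7) = 0.05891 m·K/W
R_perlite = ΣR − ΣR_known = 2.733 − 0.07881 = 2.654 m·K/W
ln(r₂/r₁)/(2πk) = 2.654 ⇒ k = 0.8109/(2π·2.654) = 0.0486 W/m·K

k = 0.0486 W/m·K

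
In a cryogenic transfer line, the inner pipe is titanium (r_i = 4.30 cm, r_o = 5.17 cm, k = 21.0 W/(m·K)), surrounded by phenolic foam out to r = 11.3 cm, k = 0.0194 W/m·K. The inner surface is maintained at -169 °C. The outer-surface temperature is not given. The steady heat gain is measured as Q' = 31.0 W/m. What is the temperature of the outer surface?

T_out = 29.9 °C

Series resistances:
  R'_titanium = ln(0.0517/0.0430)/(2πk) = 0.1843/(2π·21.0) = 0.001396 m·K/W
  R'_phenolic foam = ln(0.113/0.0517)/(2πk) = 0.7819/(2π·0.0194) = 6.415 m·K/W
ΣR = 6.416 m·K/W
ΔT = Q'·ΣR = 31.0 × 6.416 = 198.9 K
Heat flows inward, so T_out = T_in + ΔT = -169 + 198.9 = 29.9 °C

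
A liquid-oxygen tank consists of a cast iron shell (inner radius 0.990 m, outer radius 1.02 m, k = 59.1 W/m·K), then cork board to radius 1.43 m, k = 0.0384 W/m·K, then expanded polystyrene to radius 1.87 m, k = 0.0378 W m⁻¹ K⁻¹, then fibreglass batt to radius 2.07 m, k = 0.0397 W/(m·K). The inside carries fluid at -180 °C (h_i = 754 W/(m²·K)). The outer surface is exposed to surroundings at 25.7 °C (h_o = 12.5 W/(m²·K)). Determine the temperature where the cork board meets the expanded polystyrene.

T = -64.1 °C

Series thermal resistances, inner to outer:
  R_conv,in = 1/(4πr²h) = 1/(4π·0.990²·754) = 1.077×10^-4 K/W
  R_cast iron = (1/0.990 − 1/1.02)/(4πk) = 0.02971/(4π·59.1) = 4.000×10^-5 K/W
  R_cork board = (1/1.02 − 1/1.43)/(4πk) = 0.2811/(4π·0.0384) = 0.5825 K/W
  R_expanded polystyrene = (1/1.43 − 1/1.87)/(4πk) = 0.1645/(4π·0.0378) = 0.3464 K/W
  R_fibreglass batt = (1/1.87 − 1/2.07)/(4πk) = 0.05167/(4π·0.0397) = 0.1036 K/W
  R_conv,out = 1/(4πr²h) = 1/(4π·2.07²·12.5) = 0.001486 K/W
ΣR = 1.077×10^-4 + 4.000×10^-5 + 0.5825 + 0.3464 + 0.1036 + 0.001486 = 1.034 K/W
Q = ΔT/ΣR = (-180 °C − 25.7 °C)/1.034 = -198.9 W
From the inner boundary to the cork board/expanded polystyrene interface, ΣR_partial = 0.5826 K/W.
T_interface = T_in − Q·ΣR_partial = -180 °C − (-198.9)(0.5826) = -64.1 °C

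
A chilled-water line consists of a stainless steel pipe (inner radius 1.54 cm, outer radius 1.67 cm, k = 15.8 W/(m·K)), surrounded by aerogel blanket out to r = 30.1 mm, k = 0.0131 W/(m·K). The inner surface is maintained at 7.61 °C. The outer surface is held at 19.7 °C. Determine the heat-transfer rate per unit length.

Q' = 1.69 W/m

Treat each layer as a resistance in series:
  R'_stainless steel = ln(0.0167/0.0154)/(2πk) = 0.08104/(2π·15.8) = 8.163×10^-4 m·K/W
  R'_aerogel blanket = ln(0.0301/0.0167)/(2πk) = 0.5891/(2π·0.0131) = 7.157 m·K/W
ΣR = 8.163×10^-4 + 7.157 = 7.158 m·K/W
Q' = ΔT/ΣR = (7.61 °C − 19.7 °C)/7.158 = -1.69 W/m
(Negative Q' ⇒ heat flows inward; heat gain = 1.69 W/m.)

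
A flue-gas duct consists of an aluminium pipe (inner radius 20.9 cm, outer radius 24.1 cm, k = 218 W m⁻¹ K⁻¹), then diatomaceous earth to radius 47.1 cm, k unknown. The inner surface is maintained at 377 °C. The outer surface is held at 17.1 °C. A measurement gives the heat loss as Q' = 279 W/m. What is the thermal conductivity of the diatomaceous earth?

k = 0.0827 W/m·K

ΣR = ΔT/Q' = |377 − 17.1|/279 = 1.290 m·K/W
Known resistances:
  R'_aluminium = ln(0.241/0.209)/(2πk) = 0.1425/(2π·218) = 1.040×10^-4 m·K/W
R_diatomaceous earth = ΣR − ΣR_known = 1.290 − 1.040×10^-4 = 1.290 m·K/W
ln(r₂/r₁)/(2πk) = 1.290 ⇒ k = 0.6701/(2π·1.290) = 0.0827 W/m·K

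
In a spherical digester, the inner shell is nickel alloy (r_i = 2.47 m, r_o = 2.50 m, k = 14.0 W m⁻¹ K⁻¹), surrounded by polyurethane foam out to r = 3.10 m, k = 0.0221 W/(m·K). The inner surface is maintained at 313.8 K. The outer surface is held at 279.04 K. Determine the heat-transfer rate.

Q = 125 W

Resistance network (inner→outer):
  R_nickel alloy = (1/2.47 − 1/2.50)/(4πk) = 0.004858/(4π·14.0) = 2.762×10^-5 K/W
  R_polyurethane foam = (1/2.50 − 1/3.10)/(4πk) = 0.07742/(4π·0.0221) = 0.2788 K/W
ΣR = 2.762×10^-5 + 0.2788 = 0.2788 K/W
Q = ΔT/ΣR = (313.8 K − 279.04 K)/0.2788 = 125 W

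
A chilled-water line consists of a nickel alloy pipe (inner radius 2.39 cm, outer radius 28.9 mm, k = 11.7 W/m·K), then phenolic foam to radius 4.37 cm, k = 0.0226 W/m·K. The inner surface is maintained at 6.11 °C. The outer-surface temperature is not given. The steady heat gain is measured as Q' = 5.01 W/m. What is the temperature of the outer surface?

Sum the resistances:
  R'_nickel alloy = ln(0.0289/0.0239)/(2πk) = 0.1900/(2π·11.7) = 0.002584 m·K/W
  R'_phenolic foam = ln(0.0437/0.0289)/(2πk) = 0.4135/(2π·0.0226) = 2.912 m·K/W
ΣR = 2.915 m·K/W
ΔT = Q'·ΣR = 5.01 × 2.915 = 14.60 K
Heat flows inward, so T_out = T_in + ΔT = 6.11 + 14.60 = 20.7 °C

T_out = 20.7 °C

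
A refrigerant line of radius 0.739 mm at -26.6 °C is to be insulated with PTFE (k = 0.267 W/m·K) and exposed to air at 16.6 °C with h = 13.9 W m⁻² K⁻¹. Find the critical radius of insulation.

r_cr = 1.92 cm

For a cylinder, r_cr = k_ins/h = 0.267/13.9 = 0.0192 m = 1.92 cm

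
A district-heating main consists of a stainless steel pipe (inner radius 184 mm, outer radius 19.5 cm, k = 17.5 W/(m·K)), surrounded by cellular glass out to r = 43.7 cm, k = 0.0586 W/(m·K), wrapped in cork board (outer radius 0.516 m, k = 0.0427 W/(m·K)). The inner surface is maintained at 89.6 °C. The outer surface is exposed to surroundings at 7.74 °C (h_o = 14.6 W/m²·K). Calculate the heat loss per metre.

Treat each layer as a resistance in series:
  R'_stainless steel = ln(0.195/0.184)/(2πk) = 0.05806/(2π·17.5) = 5.281×10^-4 m·K/W
  R'_cellular glass = ln(0.437/0.195)/(2πk) = 0.8069/(2π·0.0586) = 2.192 m·K/W
  R'_cork board = ln(0.516/0.437)/(2πk) = 0.1662/(2π·0.0427) = 0.6194 m·K/W
  R'_conv,out = 1/(2πr h) = 1/(2π·0.516·14.6) = 0.02113 m·K/W
ΣR = 5.281×10^-4 + 2.192 + 0.6194 + 0.02113 = 2.833 m·K/W
Q' = ΔT/ΣR = (89.6 °C − 7.74 °C)/2.833 = 28.9 W/m

Q' = 28.9 W/m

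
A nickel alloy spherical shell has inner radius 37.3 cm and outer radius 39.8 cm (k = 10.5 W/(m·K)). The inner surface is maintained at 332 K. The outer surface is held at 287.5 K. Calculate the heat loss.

Q = 4πk·ΔT/(1/r₁ − 1/r₂) = 4π × 10.5 × 44.5 / (1/0.373 − 1/0.398) = 34900 W

Q = 34900 W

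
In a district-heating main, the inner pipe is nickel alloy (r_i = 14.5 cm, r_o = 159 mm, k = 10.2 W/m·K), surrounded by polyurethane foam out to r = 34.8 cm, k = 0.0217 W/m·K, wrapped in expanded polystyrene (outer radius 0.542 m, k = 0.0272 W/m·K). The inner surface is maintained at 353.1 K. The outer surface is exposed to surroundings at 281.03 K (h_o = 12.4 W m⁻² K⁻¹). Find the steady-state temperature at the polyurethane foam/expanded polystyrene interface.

T = 303.6 K

Resistance network (inner→outer):
  R'_nickel alloy = ln(0.159/0.145)/(2πk) = 0.09217/(2π·10.2) = 0.001438 m·K/W
  R'_polyurethane foam = ln(0.348/0.159)/(2πk) = 0.7833/(2π·0.0217) = 5.745 m·K/W
  R'_expanded polystyrene = ln(0.542/0.348)/(2πk) = 0.4431/(2π·0.0272) = 2.592 m·K/W
  R'_conv,out = 1/(2πr h) = 1/(2π·0.542·12.4) = 0.02368 m·K/W
ΣR = 0.001438 + 5.745 + 2.592 + 0.02368 = 8.362 m·K/W
Q' = ΔT/ΣR = (353.1 K − 281.03 K)/8.362 = 8.619 W/m
From the inner boundary to the polyurethane foam/expanded polystyrene interface, ΣR_partial = 5.746 m·K/W.
T_interface = T_in − Q'·ΣR_partial = 353.1 K − (8.619)(5.746) = 303.6 K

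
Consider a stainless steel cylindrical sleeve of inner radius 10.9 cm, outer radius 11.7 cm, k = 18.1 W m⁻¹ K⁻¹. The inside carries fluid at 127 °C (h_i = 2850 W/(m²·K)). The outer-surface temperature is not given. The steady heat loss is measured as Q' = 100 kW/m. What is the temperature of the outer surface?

Series resistances:
  R'_conv,in = 1/(2πr h) = 1/(2π·0.109·2850) = 5.123×10^-4 m·K/W
  R'_stainless steel = ln(0.117/0.109)/(2πk) = 0.07083/(2π·18.1) = 6.228×10^-4 m·K/W
ΣR = 0.001135 m·K/W
ΔT = Q'·ΣR = 1.00×10^5 × 0.001135 = 113.5 K
Heat flows outward, so T_out = T_in − ΔT = 127 − 113.5 = 13.5 °C

T_out = 13.5 °C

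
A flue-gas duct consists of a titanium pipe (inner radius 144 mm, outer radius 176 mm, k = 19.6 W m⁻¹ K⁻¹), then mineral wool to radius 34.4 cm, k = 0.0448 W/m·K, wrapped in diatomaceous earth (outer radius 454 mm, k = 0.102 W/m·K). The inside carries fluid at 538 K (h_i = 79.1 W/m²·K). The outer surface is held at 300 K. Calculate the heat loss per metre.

Q' = 84.1 W/m

Resistance network (inner→outer):
  R'_conv,in = 1/(2πr h) = 1/(2π·0.144·79.1) = 0.01397 m·K/W
  R'_titanium = ln(0.176/0.144)/(2πk) = 0.2007/(2π·19.6) = 0.001629 m·K/W
  R'_mineral wool = ln(0.344/0.176)/(2πk) = 0.6702/(2π·0.0448) = 2.381 m·K/W
  R'_diatomaceous earth = ln(0.454/0.344)/(2πk) = 0.2775/(2π·0.102) = 0.4329 m·K/W
ΣR = 0.01397 + 0.001629 + 2.381 + 0.4329 = 2.829 m·K/W
Q' = ΔT/ΣR = (538 K − 300 K)/2.829 = 84.1 W/m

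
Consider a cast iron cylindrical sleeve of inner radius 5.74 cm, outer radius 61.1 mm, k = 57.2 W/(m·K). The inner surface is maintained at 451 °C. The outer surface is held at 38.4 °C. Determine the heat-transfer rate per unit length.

Q' = 2370 kW/m

Q' = 2πk·ΔT/ln(r₂/r₁) = 2π × 57.2 × 412.6 / ln(0.0611/0.0574) = 2.37×10^6 W/m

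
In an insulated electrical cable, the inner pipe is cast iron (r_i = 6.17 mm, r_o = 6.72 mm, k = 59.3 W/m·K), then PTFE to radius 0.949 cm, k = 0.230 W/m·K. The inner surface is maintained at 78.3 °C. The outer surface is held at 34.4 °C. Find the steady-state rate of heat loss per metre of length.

Q' = 184 W/m

Series thermal resistances, inner to outer:
  R'_cast iron = ln(0.00672/0.00617)/(2πk) = 0.08539/(2π·59.3) = 2.292×10^-4 m·K/W
  R'_PTFE = ln(0.00949/0.00672)/(2πk) = 0.3452/(2π·0.230) = 0.2388 m·K/W
ΣR = 2.292×10^-4 + 0.2388 = 0.2390 m·K/W
Q' = ΔT/ΣR = (78.3 °C − 34.4 °C)/0.2390 = 184 W/m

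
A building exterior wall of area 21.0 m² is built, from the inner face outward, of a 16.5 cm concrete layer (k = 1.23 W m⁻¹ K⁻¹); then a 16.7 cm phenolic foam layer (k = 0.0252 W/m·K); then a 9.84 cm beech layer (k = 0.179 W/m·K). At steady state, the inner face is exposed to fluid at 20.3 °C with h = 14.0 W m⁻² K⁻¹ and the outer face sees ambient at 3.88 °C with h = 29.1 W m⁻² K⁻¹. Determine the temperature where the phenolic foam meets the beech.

Resistance network (inner→outer):
  R_conv,in = 1/(hA) = 1/(14.0·21.0) = 0.003401 K/W
  R_concrete = L/(kA) = 0.165/(1.23·21.0) = 0.006388 K/W
  R_phenolic foam = L/(kA) = 0.167/(0.0252·21.0) = 0.3156 K/W
  R_beech = L/(kA) = 0.0984/(0.179·21.0) = 0.02618 K/W
  R_conv,out = 1/(hA) = 1/(29.1·21.0) = 0.001636 K/W
ΣR = 0.003401 + 0.006388 + 0.3156 + 0.02618 + 0.001636 = 0.3532 K/W
Q = ΔT/ΣR = (20.3 °C − 3.88 °C)/0.3532 = 46.49 W
From the inner boundary to the phenolic foam/beech interface, ΣR_partial = 0.3254 K/W.
T_interface = T_in − Q·ΣR_partial = 20.3 °C − (46.49)(0.3254) = 5.17 °C

T = 5.17 °C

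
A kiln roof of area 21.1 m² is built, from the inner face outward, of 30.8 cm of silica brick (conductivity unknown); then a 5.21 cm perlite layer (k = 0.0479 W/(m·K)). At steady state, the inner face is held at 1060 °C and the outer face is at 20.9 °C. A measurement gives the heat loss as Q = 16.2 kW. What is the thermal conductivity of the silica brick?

ΣR = ΔT/Q = |1060 − 20.9|/16200 = 0.06414 K/W
Known resistances:
  R_perlite = L/(kA) = 0.0521/(0.0479·21.1) = 0.05155 K/W
R_silica brick = ΣR − ΣR_known = 0.06414 − 0.05155 = 0.01259 K/W
L/(kA) = 0.01259 ⇒ k = 0.308/(0.01259·21.1) = 1.16 W/m·K

k = 1.16 W/m·K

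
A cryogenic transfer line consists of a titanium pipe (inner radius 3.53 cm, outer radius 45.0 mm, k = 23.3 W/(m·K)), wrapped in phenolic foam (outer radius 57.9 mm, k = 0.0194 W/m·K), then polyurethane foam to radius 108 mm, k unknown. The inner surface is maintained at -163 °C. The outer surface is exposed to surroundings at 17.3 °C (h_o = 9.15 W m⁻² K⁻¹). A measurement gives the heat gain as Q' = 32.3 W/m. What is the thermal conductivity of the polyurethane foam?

ΣR = ΔT/Q' = |-163 − 17.3|/32.3 = 5.582 m·K/W
Known resistances:
  R'_titanium = ln(0.0450/0.0353)/(2πk) = 0.2428/(2π·23.3) = 0.001658 m·K/W
  R'_phenolic foam = ln(0.0579/0.0450)/(2πk) = 0.2521/(2π·0.0194) = 2.068 m·K/W
  R'_conv,out = 1/(2πr h) = 1/(2π·0.108·9.15) = 0.1611 m·K/W
R_polyurethane foam = ΣR − ΣR_known = 5.582 − 2.231 = 3.351 m·K/W
ln(r₂/r₁)/(2πk) = 3.351 ⇒ k = 0.6234/(2π·3.351) = 0.0296 W/m·K

k = 0.0296 W/m·K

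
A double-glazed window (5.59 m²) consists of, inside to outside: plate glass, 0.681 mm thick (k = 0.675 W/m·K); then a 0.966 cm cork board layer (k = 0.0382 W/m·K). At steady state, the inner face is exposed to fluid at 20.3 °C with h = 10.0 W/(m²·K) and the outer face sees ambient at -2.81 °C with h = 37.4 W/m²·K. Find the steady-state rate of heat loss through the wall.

Q = 339 W

Resistance network (inner→outer):
  R_conv,in = 1/(hA) = 1/(10.0·5.59) = 0.01789 K/W
  R_plate glass = L/(kA) = 6.81×10^-4/(0.675·5.59) = 1.805×10^-4 K/W
  R_cork board = L/(kA) = 0.00966/(0.0382·5.59) = 0.04524 K/W
  R_conv,out = 1/(hA) = 1/(37.4·5.59) = 0.004783 K/W
ΣR = 0.01789 + 1.805×10^-4 + 0.04524 + 0.004783 = 0.06809 K/W
Q = ΔT/ΣR = (20.3 °C − -2.81 °C)/0.06809 = 339 W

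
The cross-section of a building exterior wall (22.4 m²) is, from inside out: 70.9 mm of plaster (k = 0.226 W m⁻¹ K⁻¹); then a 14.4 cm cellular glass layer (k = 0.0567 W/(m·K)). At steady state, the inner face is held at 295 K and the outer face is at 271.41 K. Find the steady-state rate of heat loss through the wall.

Treat each layer as a resistance in series:
  R_plaster = L/(kA) = 0.0709/(0.226·22.4) = 0.01401 K/W
  R_cellular glass = L/(kA) = 0.144/(0.0567·22.4) = 0.1134 K/W
ΣR = 0.01401 + 0.1134 = 0.1274 K/W
Q = ΔT/ΣR = (295 K − 271.41 K)/0.1274 = 185 W

Q = 185 W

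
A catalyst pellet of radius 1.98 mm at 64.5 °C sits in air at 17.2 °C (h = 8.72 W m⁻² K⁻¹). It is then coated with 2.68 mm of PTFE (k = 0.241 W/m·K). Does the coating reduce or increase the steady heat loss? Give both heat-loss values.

increases: 0.0203 → 0.0916 W

Critical radius for a sphere: r_cr = 2k/h = 0.0553 m = 5.53 cm.
Outer radius after coating: r₂ = 0.00198 + 0.00268 = 0.00466 m.
Since r₁ < r_cr and r₂ ≤ r_cr, the coating moves toward the maximum at r_cr — heat loss rises.
Bare: R = 1/(4πr₁²h) = 2328 K/W; Q = 47.3/2328 = 0.0203 W.
Coated: R = R_cond + R_conv = 516.2 K/W; Q = 47.3/516.2 = 0.0916 W.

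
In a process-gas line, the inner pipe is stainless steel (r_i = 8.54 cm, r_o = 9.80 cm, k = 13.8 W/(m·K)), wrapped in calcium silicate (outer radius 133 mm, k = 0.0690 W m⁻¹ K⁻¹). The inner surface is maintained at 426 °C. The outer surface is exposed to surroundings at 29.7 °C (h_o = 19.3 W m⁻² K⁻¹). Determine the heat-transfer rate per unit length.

Treat each layer as a resistance in series:
  R'_stainless steel = ln(0.0980/0.0854)/(2πk) = 0.1376/(2π·13.8) = 0.001587 m·K/W
  R'_calcium silicate = ln(0.133/0.0980)/(2πk) = 0.3054/(2π·0.0690) = 0.7044 m·K/W
  R'_conv,out = 1/(2πr h) = 1/(2π·0.133·19.3) = 0.06200 m·K/W
ΣR = 0.001587 + 0.7044 + 0.06200 = 0.7680 m·K/W
Q' = ΔT/ΣR = (426 °C − 29.7 °C)/0.7680 = 516 W/m

Q' = 516 W/m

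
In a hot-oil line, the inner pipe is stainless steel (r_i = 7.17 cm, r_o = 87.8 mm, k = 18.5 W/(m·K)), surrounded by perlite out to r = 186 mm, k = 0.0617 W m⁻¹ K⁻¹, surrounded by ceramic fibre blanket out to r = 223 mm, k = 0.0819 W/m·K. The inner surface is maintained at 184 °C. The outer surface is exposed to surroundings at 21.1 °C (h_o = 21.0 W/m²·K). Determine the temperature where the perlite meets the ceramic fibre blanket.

Treat each layer as a resistance in series:
  R'_stainless steel = ln(0.0878/0.0717)/(2πk) = 0.2026/(2π·18.5) = 0.001743 m·K/W
  R'_perlite = ln(0.186/0.0878)/(2πk) = 0.7507/(2π·0.0617) = 1.936 m·K/W
  R'_ceramic fibre blanket = ln(0.223/0.186)/(2πk) = 0.1814/(2π·0.0819) = 0.3526 m·K/W
  R'_conv,out = 1/(2πr h) = 1/(2π·0.223·21.0) = 0.03399 m·K/W
ΣR = 0.001743 + 1.936 + 0.3526 + 0.03399 = 2.324 m·K/W
Q' = ΔT/ΣR = (184 °C − 21.1 °C)/2.324 = 70.09 W/m
From the inner boundary to the perlite/ceramic fibre blanket interface, ΣR_partial = 1.938 m·K/W.
T_interface = T_in − Q'·ΣR_partial = 184 °C − (70.09)(1.938) = 48.2 °C

T = 48.2 °C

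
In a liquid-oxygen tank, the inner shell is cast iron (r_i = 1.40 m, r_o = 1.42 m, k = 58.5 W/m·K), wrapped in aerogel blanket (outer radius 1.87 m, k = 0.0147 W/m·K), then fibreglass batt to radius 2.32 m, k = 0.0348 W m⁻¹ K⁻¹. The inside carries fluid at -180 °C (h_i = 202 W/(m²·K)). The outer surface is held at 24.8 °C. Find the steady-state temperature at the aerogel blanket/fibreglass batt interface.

Resistance network (inner→outer):
  R_conv,in = 1/(4πr²h) = 1/(4π·1.40²·202) = 2.010×10^-4 K/W
  R_cast iron = (1/1.40 − 1/1.42)/(4πk) = 0.01006/(4π·58.5) = 1.369×10^-5 K/W
  R_aerogel blanket = (1/1.42 − 1/1.87)/(4πk) = 0.1695/(4π·0.0147) = 0.9174 K/W
  R_fibreglass batt = (1/1.87 − 1/2.32)/(4πk) = 0.1037/(4π·0.0348) = 0.2372 K/W
ΣR = 2.010×10^-4 + 1.369×10^-5 + 0.9174 + 0.2372 = 1.155 K/W
Q = ΔT/ΣR = (-180 °C − 24.8 °C)/1.155 = -177.3 W
From the inner boundary to the aerogel blanket/fibreglass batt interface, ΣR_partial = 0.9176 K/W.
T_interface = T_in − Q·ΣR_partial = -180 °C − (-177.3)(0.9176) = -17.3 °C

T = -17.3 °C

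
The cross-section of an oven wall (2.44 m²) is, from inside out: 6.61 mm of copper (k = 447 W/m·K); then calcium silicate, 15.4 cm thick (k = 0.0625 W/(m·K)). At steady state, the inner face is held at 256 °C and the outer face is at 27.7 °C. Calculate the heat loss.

Q = 226 W

Resistance network (inner→outer):
  R_copper = L/(kA) = 0.00661/(447·2.44) = 6.060×10^-6 K/W
  R_calcium silicate = L/(kA) = 0.154/(0.0625·2.44) = 1.010 K/W
ΣR = 6.060×10^-6 + 1.010 = 1.010 K/W
Q = ΔT/ΣR = (256 °C − 27.7 °C)/1.010 = 226 W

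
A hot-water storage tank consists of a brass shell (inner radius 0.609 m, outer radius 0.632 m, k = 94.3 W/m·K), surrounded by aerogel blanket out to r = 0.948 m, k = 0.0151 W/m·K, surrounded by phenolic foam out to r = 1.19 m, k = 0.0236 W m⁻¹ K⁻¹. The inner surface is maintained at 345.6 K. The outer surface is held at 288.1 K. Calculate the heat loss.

Series thermal resistances, inner to outer:
  R_brass = (1/0.609 − 1/0.632)/(4πk) = 0.05976/(4π·94.3) = 5.043×10^-5 K/W
  R_aerogel blanket = (1/0.632 − 1/0.948)/(4πk) = 0.5274/(4π·0.0151) = 2.780 K/W
  R_phenolic foam = (1/0.948 − 1/1.19)/(4πk) = 0.2145/(4π·0.0236) = 0.7233 K/W
ΣR = 5.043×10^-5 + 2.780 + 0.7233 = 3.503 K/W
Q = ΔT/ΣR = (345.6 K − 288.1 K)/3.503 = 16.4 W

Q = 16.4 W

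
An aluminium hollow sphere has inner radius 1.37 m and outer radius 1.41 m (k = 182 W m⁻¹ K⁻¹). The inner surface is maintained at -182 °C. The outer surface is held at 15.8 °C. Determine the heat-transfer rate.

Q = 21800 kW

Q = 4πk·ΔT/(1/r₁ − 1/r₂) = 4π × 182 × 197.8 / (1/1.37 − 1/1.41) = 2.18×10^7 W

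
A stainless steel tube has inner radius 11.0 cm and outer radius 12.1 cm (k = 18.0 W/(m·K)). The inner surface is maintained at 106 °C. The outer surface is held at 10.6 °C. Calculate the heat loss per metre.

Q' = 113 kW/m

Q' = 2πk·ΔT/ln(r₂/r₁) = 2π × 18.0 × 95.4 / ln(0.121/0.110) = 1.13×10^5 W/m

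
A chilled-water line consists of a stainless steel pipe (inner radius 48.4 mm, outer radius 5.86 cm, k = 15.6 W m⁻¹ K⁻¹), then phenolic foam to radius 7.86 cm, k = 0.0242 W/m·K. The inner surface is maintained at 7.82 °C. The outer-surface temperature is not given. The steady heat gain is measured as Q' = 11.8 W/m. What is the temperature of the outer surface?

T_out = 30.6 °C

Sum the resistances:
  R'_stainless steel = ln(0.0586/0.0484)/(2πk) = 0.1912/(2π·15.6) = 0.001951 m·K/W
  R'_phenolic foam = ln(0.0786/0.0586)/(2πk) = 0.2936/(2π·0.0242) = 1.931 m·K/W
ΣR = 1.933 m·K/W
ΔT = Q'·ΣR = 11.8 × 1.933 = 22.81 K
Heat flows inward, so T_out = T_in + ΔT = 7.82 + 22.81 = 30.6 °C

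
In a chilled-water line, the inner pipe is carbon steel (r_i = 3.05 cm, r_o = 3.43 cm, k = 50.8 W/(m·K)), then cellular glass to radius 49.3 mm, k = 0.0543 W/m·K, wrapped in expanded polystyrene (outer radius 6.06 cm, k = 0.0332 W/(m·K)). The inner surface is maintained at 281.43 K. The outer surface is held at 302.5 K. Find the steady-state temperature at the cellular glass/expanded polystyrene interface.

Series thermal resistances, inner to outer:
  R'_carbon steel = ln(0.0343/0.0305)/(2πk) = 0.1174/(2π·50.8) = 3.679×10^-4 m·K/W
  R'_cellular glass = ln(0.0493/0.0343)/(2πk) = 0.3628/(2π·0.0543) = 1.063 m·K/W
  R'_expanded polystyrene = ln(0.0606/0.0493)/(2πk) = 0.2064/(2π·0.0332) = 0.9893 m·K/W
ΣR = 3.679×10^-4 + 1.063 + 0.9893 = 2.053 m·K/W
Q' = ΔT/ΣR = (281.43 K − 302.5 K)/2.053 = -10.26 W/m
From the inner boundary to the cellular glass/expanded polystyrene interface, ΣR_partial = 1.063 m·K/W.
T_interface = T_in − Q'·ΣR_partial = 281.43 K − (-10.26)(1.063) = 292.3 K

T = 292.3 K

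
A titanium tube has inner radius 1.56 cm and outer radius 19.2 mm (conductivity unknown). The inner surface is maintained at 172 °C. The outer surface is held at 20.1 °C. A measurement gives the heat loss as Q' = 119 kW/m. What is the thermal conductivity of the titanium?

k = 25.9 W/m·K

ΣR = ΔT/Q' = |172 − 20.1|/1.19×10^5 = 0.001276 m·K/W
ln(r₂/r₁)/(2πk) = 0.001276 ⇒ k = 0.2076/(2π·0.001276) = 25.9 W/m·K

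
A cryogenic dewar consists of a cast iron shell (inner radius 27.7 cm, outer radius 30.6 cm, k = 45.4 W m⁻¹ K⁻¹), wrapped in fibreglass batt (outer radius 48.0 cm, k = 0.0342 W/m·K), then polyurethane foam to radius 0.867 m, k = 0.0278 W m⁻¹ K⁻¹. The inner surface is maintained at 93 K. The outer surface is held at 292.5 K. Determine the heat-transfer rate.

Series thermal resistances, inner to outer:
  R_cast iron = (1/0.277 − 1/0.306)/(4πk) = 0.3421/(4π·45.4) = 5.997×10^-4 K/W
  R_fibreglass batt = (1/0.306 − 1/0.480)/(4πk) = 1.185/(4π·0.0342) = 2.756 K/W
  R_polyurethane foam = (1/0.480 − 1/0.867)/(4πk) = 0.9299/(4π·0.0278) = 2.662 K/W
ΣR = 5.997×10^-4 + 2.756 + 2.662 = 5.419 K/W
Q = ΔT/ΣR = (93 K − 292.5 K)/5.419 = -36.8 W
(Negative Q ⇒ heat flows inward; heat gain = 36.8 W.)

Q = 36.8 W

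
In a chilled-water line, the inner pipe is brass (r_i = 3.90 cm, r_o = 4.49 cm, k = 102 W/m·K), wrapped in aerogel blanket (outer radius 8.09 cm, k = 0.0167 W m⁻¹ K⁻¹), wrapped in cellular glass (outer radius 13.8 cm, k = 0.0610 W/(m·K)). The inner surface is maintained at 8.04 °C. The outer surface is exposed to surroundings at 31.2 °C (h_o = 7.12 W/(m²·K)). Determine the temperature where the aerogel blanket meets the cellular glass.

T = 26.2 °C

Treat each layer as a resistance in series:
  R'_brass = ln(0.0449/0.0390)/(2πk) = 0.1409/(2π·102) = 2.198×10^-4 m·K/W
  R'_aerogel blanket = ln(0.0809/0.0449)/(2πk) = 0.5888/(2π·0.0167) = 5.611 m·K/W
  R'_cellular glass = ln(0.138/0.0809)/(2πk) = 0.5340/(2π·0.0610) = 1.393 m·K/W
  R'_conv,out = 1/(2πr h) = 1/(2π·0.138·7.12) = 0.1620 m·K/W
ΣR = 2.198×10^-4 + 5.611 + 1.393 + 0.1620 = 7.166 m·K/W
Q' = ΔT/ΣR = (8.04 °C − 31.2 °C)/7.166 = -3.232 W/m
From the inner boundary to the aerogel blanket/cellular glass interface, ΣR_partial = 5.611 m·K/W.
T_interface = T_in − Q'·ΣR_partial = 8.04 °C − (-3.232)(5.611) = 26.2 °C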